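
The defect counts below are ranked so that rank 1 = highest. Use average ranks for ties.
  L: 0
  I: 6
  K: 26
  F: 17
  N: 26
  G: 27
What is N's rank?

2.5

Sorted (descending): 27, 26, 26, 17, 6, 0
The 2 values of 26 occupy positions 2–3 → average rank (2+3)/2 = 2.5.
N has value 26 → rank 2.5.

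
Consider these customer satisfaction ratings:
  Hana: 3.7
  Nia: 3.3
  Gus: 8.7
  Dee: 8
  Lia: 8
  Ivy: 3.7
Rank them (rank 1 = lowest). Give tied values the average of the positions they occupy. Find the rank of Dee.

Sorted (ascending): 3.3, 3.7, 3.7, 8, 8, 8.7
The 2 values of 3.7 occupy positions 2–3 → average rank (2+3)/2 = 2.5.
The 2 values of 8 occupy positions 4–5 → average rank (4+5)/2 = 4.5.
Dee has value 8 → rank 4.5.

4.5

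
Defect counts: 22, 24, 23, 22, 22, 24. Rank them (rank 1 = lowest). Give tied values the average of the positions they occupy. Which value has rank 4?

23

Sorted (ascending): 22, 22, 22, 23, 24, 24
The 3 values of 22 occupy positions 1–3 → average rank 2.
The 2 values of 24 occupy positions 5–6 → average rank (5+6)/2 = 5.5.
Rank 4 → value 23.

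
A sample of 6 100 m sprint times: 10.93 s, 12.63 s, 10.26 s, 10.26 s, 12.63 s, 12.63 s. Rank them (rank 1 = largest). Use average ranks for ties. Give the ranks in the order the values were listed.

Sorted (descending): 12.63, 12.63, 12.63, 10.93, 10.26, 10.26
The 3 values of 12.63 occupy positions 1–3 → average rank 2.
The 2 values of 10.26 occupy positions 5–6 → average rank (5+6)/2 = 5.5.

4, 2, 5.5, 5.5, 2, 2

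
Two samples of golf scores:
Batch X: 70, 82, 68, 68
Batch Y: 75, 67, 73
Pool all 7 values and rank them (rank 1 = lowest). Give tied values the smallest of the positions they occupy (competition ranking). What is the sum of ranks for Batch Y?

12

Sorted (ascending): 67, 68, 68, 70, 73, 75, 82
The 2 values of 68 occupy positions 2–3 → each gets rank 2.
Batch Y values → pooled ranks: 75→6, 67→1, 73→5
Rank sum = 6 + 1 + 5 = 12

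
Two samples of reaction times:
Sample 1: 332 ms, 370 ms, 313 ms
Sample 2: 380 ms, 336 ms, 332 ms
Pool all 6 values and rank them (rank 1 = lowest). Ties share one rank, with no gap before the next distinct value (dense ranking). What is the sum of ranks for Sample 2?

10

Sorted (ascending): 313, 332, 332, 336, 370, 380
The 2 values of 332 share dense rank 2.
Remaining distinct values take the next consecutive integers.
Sample 2 values → pooled ranks: 380→5, 336→3, 332→2
Rank sum = 5 + 3 + 2 = 10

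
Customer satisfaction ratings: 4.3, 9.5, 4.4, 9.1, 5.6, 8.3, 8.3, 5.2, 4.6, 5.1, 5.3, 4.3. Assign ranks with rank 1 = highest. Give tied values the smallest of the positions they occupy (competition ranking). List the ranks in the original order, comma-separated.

Sorted (descending): 9.5, 9.1, 8.3, 8.3, 5.6, 5.3, 5.2, 5.1, 4.6, 4.4, 4.3, 4.3
The 2 values of 8.3 occupy positions 3–4 → each gets rank 3.
The 2 values of 4.3 occupy positions 11–12 → each gets rank 11.

11, 1, 10, 2, 5, 3, 3, 7, 9, 8, 6, 11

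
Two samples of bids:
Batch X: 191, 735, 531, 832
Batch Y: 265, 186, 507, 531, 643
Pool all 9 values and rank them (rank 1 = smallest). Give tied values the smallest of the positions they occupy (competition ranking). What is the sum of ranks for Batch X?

Sorted (ascending): 186, 191, 265, 507, 531, 531, 643, 735, 832
The 2 values of 531 occupy positions 5–6 → each gets rank 5.
Batch X values → pooled ranks: 191→2, 735→8, 531→5, 832→9
Rank sum = 2 + 8 + 5 + 9 = 24

24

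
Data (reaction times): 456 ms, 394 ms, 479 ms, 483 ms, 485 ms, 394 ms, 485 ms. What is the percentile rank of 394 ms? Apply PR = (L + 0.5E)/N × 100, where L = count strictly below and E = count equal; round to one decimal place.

N = 7.
Strictly below 394: 0. Equal to 394: 2.
PR = (0 + 0.5·2)/7 × 100 = 14.3

14.3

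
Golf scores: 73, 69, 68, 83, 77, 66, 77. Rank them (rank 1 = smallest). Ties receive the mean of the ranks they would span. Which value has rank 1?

66

Sorted (ascending): 66, 68, 69, 73, 77, 77, 83
The 2 values of 77 occupy positions 5–6 → average rank (5+6)/2 = 5.5.
Rank 1 → value 66.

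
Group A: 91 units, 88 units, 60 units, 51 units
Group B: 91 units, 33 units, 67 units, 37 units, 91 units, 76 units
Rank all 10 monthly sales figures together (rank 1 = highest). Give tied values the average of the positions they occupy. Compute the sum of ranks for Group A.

Sorted (descending): 91, 91, 91, 88, 76, 67, 60, 51, 37, 33
The 3 values of 91 occupy positions 1–3 → average rank 2.
Group A values → pooled ranks: 91→2, 88→4, 60→7, 51→8
Rank sum = 2 + 4 + 7 + 8 = 21

21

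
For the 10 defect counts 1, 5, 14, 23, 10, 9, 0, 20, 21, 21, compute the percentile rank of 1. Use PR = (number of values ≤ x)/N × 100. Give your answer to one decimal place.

20.0

N = 10.
Strictly below 1: 1. Equal to 1: 1.
PR = 2/10 × 100 = 20.0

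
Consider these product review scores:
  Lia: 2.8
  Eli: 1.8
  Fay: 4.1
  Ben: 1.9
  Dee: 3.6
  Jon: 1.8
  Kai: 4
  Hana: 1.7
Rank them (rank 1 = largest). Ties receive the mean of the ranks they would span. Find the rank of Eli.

Sorted (descending): 4.1, 4, 3.6, 2.8, 1.9, 1.8, 1.8, 1.7
The 2 values of 1.8 occupy positions 6–7 → average rank (6+7)/2 = 6.5.
Eli has value 1.8 → rank 6.5.

6.5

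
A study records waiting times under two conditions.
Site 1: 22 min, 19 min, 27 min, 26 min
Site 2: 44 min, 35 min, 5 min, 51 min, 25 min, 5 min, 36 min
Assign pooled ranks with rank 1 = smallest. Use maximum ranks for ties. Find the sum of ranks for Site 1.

20

Sorted (ascending): 5, 5, 19, 22, 25, 26, 27, 35, 36, 44, 51
The 2 values of 5 occupy positions 1–2 → each gets rank 2.
Site 1 values → pooled ranks: 22→4, 19→3, 27→7, 26→6
Rank sum = 4 + 3 + 7 + 6 = 20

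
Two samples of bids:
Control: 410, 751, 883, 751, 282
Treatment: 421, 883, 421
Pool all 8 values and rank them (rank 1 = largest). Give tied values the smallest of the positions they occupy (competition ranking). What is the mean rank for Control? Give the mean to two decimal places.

Sorted (descending): 883, 883, 751, 751, 421, 421, 410, 282
The 2 values of 883 occupy positions 1–2 → each gets rank 1.
The 2 values of 751 occupy positions 3–4 → each gets rank 3.
The 2 values of 421 occupy positions 5–6 → each gets rank 5.
Control values → pooled ranks: 410→7, 751→3, 883→1, 751→3, 282→8
Mean rank = (7 + 3 + 1 + 3 + 8) / 5 = 4.40

4.40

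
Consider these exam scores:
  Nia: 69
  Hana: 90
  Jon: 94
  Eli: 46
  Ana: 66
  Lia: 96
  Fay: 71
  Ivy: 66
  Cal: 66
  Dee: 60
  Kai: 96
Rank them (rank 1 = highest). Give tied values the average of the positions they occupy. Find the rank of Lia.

1.5

Sorted (descending): 96, 96, 94, 90, 71, 69, 66, 66, 66, 60, 46
The 2 values of 96 occupy positions 1–2 → average rank (1+2)/2 = 1.5.
The 3 values of 66 occupy positions 7–9 → average rank 8.
Lia has value 96 → rank 1.5.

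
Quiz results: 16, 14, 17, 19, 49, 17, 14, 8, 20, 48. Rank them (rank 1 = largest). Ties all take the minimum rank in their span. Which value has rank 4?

Sorted (descending): 49, 48, 20, 19, 17, 17, 16, 14, 14, 8
The 2 values of 17 occupy positions 5–6 → each gets rank 5.
The 2 values of 14 occupy positions 8–9 → each gets rank 8.
Rank 4 → value 19.

19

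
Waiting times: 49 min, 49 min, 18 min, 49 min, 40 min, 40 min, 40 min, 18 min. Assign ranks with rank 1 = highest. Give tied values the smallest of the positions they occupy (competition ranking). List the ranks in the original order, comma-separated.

1, 1, 7, 1, 4, 4, 4, 7

Sorted (descending): 49, 49, 49, 40, 40, 40, 18, 18
The 3 values of 49 occupy positions 1–3 → each gets rank 1.
The 3 values of 40 occupy positions 4–6 → each gets rank 4.
The 2 values of 18 occupy positions 7–8 → each gets rank 7.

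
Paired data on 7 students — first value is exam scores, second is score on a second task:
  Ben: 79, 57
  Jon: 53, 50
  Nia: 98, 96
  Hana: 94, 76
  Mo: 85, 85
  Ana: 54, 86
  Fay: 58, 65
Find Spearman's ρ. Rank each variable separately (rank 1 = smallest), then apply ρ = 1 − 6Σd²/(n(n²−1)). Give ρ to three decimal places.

Ranks of variable 1: 4, 1, 7, 6, 5, 2, 3
Ranks of variable 2: 2, 1, 7, 4, 5, 6, 3
d = r₁ − r₂: 2, 0, 0, 2, 0, -4, 0
d²: 4, 0, 0, 4, 0, 16, 0; Σd² = 24
ρ = 1 − 6·24/(7·48) = 1 − 144/336 = 0.571

0.571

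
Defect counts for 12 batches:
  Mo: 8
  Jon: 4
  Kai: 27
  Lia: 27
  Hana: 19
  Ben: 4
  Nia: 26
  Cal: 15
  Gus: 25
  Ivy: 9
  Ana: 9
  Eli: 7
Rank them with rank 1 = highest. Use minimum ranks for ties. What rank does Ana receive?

7

Sorted (descending): 27, 27, 26, 25, 19, 15, 9, 9, 8, 7, 4, 4
The 2 values of 27 occupy positions 1–2 → each gets rank 1.
The 2 values of 9 occupy positions 7–8 → each gets rank 7.
The 2 values of 4 occupy positions 11–12 → each gets rank 11.
Ana has value 9 → rank 7.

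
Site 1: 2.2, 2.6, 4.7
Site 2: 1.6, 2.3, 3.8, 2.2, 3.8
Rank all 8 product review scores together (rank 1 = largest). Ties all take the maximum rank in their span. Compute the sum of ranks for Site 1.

Sorted (descending): 4.7, 3.8, 3.8, 2.6, 2.3, 2.2, 2.2, 1.6
The 2 values of 3.8 occupy positions 2–3 → each gets rank 3.
The 2 values of 2.2 occupy positions 6–7 → each gets rank 7.
Site 1 values → pooled ranks: 2.2→7, 2.6→4, 4.7→1
Rank sum = 7 + 4 + 1 = 12

12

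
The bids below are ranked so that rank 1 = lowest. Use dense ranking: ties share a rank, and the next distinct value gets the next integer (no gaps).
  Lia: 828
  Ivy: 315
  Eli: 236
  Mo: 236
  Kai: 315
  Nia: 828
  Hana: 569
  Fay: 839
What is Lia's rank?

4

Sorted (ascending): 236, 236, 315, 315, 569, 828, 828, 839
The 2 values of 236 share dense rank 1.
The 2 values of 315 share dense rank 2.
The 2 values of 828 share dense rank 4.
Remaining distinct values take the next consecutive integers.
Lia has value 828 → rank 4.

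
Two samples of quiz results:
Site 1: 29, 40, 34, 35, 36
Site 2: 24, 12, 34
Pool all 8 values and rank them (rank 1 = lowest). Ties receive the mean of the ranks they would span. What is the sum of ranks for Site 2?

Sorted (ascending): 12, 24, 29, 34, 34, 35, 36, 40
The 2 values of 34 occupy positions 4–5 → average rank (4+5)/2 = 4.5.
Site 2 values → pooled ranks: 24→2, 12→1, 34→4.5
Rank sum = 2 + 1 + 4.5 = 7.5

7.5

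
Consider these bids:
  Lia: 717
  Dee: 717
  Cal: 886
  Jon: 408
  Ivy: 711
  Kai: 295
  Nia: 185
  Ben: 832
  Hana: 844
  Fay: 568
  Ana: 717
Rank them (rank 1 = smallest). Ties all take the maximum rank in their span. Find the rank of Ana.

Sorted (ascending): 185, 295, 408, 568, 711, 717, 717, 717, 832, 844, 886
The 3 values of 717 occupy positions 6–8 → each gets rank 8.
Ana has value 717 → rank 8.

8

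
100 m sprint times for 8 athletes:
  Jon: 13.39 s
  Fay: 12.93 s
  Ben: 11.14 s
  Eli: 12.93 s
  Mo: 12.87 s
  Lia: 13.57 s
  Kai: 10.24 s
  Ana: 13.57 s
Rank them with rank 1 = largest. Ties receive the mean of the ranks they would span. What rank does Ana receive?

1.5

Sorted (descending): 13.57, 13.57, 13.39, 12.93, 12.93, 12.87, 11.14, 10.24
The 2 values of 13.57 occupy positions 1–2 → average rank (1+2)/2 = 1.5.
The 2 values of 12.93 occupy positions 4–5 → average rank (4+5)/2 = 4.5.
Ana has value 13.57 s → rank 1.5.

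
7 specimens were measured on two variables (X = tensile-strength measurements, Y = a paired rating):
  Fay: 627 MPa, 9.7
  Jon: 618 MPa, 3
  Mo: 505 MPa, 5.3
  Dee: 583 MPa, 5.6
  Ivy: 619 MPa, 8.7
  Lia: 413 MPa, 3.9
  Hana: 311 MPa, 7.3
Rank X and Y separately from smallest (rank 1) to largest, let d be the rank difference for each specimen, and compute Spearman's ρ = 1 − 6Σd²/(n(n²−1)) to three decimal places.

Ranks of variable 1: 7, 5, 3, 4, 6, 2, 1
Ranks of variable 2: 7, 1, 3, 4, 6, 2, 5
d = r₁ − r₂: 0, 4, 0, 0, 0, 0, -4
d²: 0, 16, 0, 0, 0, 0, 16; Σd² = 32
ρ = 1 − 6·32/(7·48) = 1 − 192/336 = 0.429

0.429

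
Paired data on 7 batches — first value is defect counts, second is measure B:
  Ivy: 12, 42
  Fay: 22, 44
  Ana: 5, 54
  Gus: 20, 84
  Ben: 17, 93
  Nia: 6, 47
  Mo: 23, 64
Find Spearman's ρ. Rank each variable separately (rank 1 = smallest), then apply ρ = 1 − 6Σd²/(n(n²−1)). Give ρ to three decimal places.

0.214

Ranks of variable 1: 3, 6, 1, 5, 4, 2, 7
Ranks of variable 2: 1, 2, 4, 6, 7, 3, 5
d = r₁ − r₂: 2, 4, -3, -1, -3, -1, 2
d²: 4, 16, 9, 1, 9, 1, 4; Σd² = 44
ρ = 1 − 6·44/(7·48) = 1 − 264/336 = 0.214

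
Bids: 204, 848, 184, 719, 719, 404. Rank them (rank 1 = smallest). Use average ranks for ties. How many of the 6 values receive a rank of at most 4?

Sorted (ascending): 184, 204, 404, 719, 719, 848
The 2 values of 719 occupy positions 4–5 → average rank (4+5)/2 = 4.5.
Ranks ≤ 4: {1, 2, 3} → 3 values.

3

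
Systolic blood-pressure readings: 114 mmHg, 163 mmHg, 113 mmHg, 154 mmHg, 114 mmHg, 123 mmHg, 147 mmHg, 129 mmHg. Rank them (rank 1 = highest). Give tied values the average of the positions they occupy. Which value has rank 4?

Sorted (descending): 163, 154, 147, 129, 123, 114, 114, 113
The 2 values of 114 occupy positions 6–7 → average rank (6+7)/2 = 6.5.
Rank 4 → value 129.

129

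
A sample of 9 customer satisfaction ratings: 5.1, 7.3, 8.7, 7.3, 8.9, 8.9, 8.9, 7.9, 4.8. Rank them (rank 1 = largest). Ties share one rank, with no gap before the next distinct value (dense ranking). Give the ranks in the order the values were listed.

Sorted (descending): 8.9, 8.9, 8.9, 8.7, 7.9, 7.3, 7.3, 5.1, 4.8
The 3 values of 8.9 share dense rank 1.
The 2 values of 7.3 share dense rank 4.
Remaining distinct values take the next consecutive integers.

5, 4, 2, 4, 1, 1, 1, 3, 6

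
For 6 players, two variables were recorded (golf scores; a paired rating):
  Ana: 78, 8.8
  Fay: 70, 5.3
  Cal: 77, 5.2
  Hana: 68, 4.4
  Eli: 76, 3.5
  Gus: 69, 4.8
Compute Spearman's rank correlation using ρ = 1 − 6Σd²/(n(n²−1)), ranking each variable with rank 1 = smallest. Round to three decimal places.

0.543

Ranks of variable 1: 6, 3, 5, 1, 4, 2
Ranks of variable 2: 6, 5, 4, 2, 1, 3
d = r₁ − r₂: 0, -2, 1, -1, 3, -1
d²: 0, 4, 1, 1, 9, 1; Σd² = 16
ρ = 1 − 6·16/(6·35) = 1 − 96/210 = 0.543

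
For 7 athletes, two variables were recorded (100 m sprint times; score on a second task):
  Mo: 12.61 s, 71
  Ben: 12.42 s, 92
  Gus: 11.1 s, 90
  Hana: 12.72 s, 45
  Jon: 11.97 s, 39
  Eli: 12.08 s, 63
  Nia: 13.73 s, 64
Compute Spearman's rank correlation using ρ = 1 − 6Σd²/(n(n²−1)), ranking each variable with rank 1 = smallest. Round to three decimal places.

-0.071

Ranks of variable 1: 5, 4, 1, 6, 2, 3, 7
Ranks of variable 2: 5, 7, 6, 2, 1, 3, 4
d = r₁ − r₂: 0, -3, -5, 4, 1, 0, 3
d²: 0, 9, 25, 16, 1, 0, 9; Σd² = 60
ρ = 1 − 6·60/(7·48) = 1 − 360/336 = -0.071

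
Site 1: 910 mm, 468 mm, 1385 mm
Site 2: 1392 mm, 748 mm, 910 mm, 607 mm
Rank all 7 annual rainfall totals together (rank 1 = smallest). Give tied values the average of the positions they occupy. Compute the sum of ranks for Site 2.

Sorted (ascending): 468, 607, 748, 910, 910, 1385, 1392
The 2 values of 910 occupy positions 4–5 → average rank (4+5)/2 = 4.5.
Site 2 values → pooled ranks: 1392→7, 748→3, 910→4.5, 607→2
Rank sum = 7 + 3 + 4.5 + 2 = 16.5

16.5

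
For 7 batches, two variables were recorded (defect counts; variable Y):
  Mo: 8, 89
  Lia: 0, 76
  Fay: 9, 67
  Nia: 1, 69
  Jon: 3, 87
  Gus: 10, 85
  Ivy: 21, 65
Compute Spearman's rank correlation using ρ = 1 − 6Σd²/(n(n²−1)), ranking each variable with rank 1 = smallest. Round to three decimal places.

-0.321

Ranks of variable 1: 4, 1, 5, 2, 3, 6, 7
Ranks of variable 2: 7, 4, 2, 3, 6, 5, 1
d = r₁ − r₂: -3, -3, 3, -1, -3, 1, 6
d²: 9, 9, 9, 1, 9, 1, 36; Σd² = 74
ρ = 1 − 6·74/(7·48) = 1 − 444/336 = -0.321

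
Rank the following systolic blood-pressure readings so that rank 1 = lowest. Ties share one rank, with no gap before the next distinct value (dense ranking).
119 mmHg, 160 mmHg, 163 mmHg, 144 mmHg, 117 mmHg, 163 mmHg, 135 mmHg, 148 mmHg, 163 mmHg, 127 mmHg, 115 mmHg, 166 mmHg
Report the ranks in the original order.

Sorted (ascending): 115, 117, 119, 127, 135, 144, 148, 160, 163, 163, 163, 166
The 3 values of 163 share dense rank 9.
Remaining distinct values take the next consecutive integers.

3, 8, 9, 6, 2, 9, 5, 7, 9, 4, 1, 10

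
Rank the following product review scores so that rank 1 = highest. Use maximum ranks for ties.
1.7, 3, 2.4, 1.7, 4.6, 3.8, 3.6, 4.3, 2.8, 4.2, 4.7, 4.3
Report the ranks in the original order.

Sorted (descending): 4.7, 4.6, 4.3, 4.3, 4.2, 3.8, 3.6, 3, 2.8, 2.4, 1.7, 1.7
The 2 values of 4.3 occupy positions 3–4 → each gets rank 4.
The 2 values of 1.7 occupy positions 11–12 → each gets rank 12.

12, 8, 10, 12, 2, 6, 7, 4, 9, 5, 1, 4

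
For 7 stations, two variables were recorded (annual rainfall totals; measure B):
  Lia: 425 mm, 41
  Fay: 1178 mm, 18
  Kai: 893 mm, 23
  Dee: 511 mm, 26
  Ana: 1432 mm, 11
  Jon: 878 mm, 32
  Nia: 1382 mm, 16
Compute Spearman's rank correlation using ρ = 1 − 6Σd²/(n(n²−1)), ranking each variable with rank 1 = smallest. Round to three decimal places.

Ranks of variable 1: 1, 5, 4, 2, 7, 3, 6
Ranks of variable 2: 7, 3, 4, 5, 1, 6, 2
d = r₁ − r₂: -6, 2, 0, -3, 6, -3, 4
d²: 36, 4, 0, 9, 36, 9, 16; Σd² = 110
ρ = 1 − 6·110/(7·48) = 1 − 660/336 = -0.964

-0.964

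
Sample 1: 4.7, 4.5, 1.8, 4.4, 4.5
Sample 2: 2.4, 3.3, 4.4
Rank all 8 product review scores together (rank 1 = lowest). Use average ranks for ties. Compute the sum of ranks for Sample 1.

Sorted (ascending): 1.8, 2.4, 3.3, 4.4, 4.4, 4.5, 4.5, 4.7
The 2 values of 4.4 occupy positions 4–5 → average rank (4+5)/2 = 4.5.
The 2 values of 4.5 occupy positions 6–7 → average rank (6+7)/2 = 6.5.
Sample 1 values → pooled ranks: 4.7→8, 4.5→6.5, 1.8→1, 4.4→4.5, 4.5→6.5
Rank sum = 8 + 6.5 + 1 + 4.5 + 6.5 = 26.5

26.5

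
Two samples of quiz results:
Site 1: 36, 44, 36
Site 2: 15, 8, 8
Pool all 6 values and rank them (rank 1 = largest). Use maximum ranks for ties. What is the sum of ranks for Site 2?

16

Sorted (descending): 44, 36, 36, 15, 8, 8
The 2 values of 36 occupy positions 2–3 → each gets rank 3.
The 2 values of 8 occupy positions 5–6 → each gets rank 6.
Site 2 values → pooled ranks: 15→4, 8→6, 8→6
Rank sum = 4 + 6 + 6 = 16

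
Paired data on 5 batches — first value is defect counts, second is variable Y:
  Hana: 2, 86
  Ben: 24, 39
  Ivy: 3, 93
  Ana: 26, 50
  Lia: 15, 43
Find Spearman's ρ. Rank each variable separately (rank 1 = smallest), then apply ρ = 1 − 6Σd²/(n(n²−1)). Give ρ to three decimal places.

-0.600

Ranks of variable 1: 1, 4, 2, 5, 3
Ranks of variable 2: 4, 1, 5, 3, 2
d = r₁ − r₂: -3, 3, -3, 2, 1
d²: 9, 9, 9, 4, 1; Σd² = 32
ρ = 1 − 6·32/(5·24) = 1 − 192/120 = -0.600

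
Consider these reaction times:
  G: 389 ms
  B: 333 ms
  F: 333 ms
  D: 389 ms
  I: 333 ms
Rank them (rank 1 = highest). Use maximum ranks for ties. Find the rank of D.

Sorted (descending): 389, 389, 333, 333, 333
The 2 values of 389 occupy positions 1–2 → each gets rank 2.
The 3 values of 333 occupy positions 3–5 → each gets rank 5.
D has value 389 ms → rank 2.

2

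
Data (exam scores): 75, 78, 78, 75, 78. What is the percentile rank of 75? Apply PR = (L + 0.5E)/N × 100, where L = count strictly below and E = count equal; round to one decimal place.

20.0

N = 5.
Strictly below 75: 0. Equal to 75: 2.
PR = (0 + 0.5·2)/5 × 100 = 20.0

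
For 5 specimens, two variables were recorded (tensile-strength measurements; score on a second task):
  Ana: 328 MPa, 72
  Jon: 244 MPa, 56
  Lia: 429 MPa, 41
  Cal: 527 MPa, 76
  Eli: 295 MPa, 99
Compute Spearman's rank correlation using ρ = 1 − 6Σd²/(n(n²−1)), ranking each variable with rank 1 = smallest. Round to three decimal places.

0.000

Ranks of variable 1: 3, 1, 4, 5, 2
Ranks of variable 2: 3, 2, 1, 4, 5
d = r₁ − r₂: 0, -1, 3, 1, -3
d²: 0, 1, 9, 1, 9; Σd² = 20
ρ = 1 − 6·20/(5·24) = 1 − 120/120 = 0.000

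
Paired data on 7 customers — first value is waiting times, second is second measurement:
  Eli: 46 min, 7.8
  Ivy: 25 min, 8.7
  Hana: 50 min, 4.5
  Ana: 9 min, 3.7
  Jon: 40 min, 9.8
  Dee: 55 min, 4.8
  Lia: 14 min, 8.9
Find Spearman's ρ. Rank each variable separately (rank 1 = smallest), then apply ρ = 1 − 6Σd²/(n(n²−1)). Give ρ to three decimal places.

Ranks of variable 1: 5, 3, 6, 1, 4, 7, 2
Ranks of variable 2: 4, 5, 2, 1, 7, 3, 6
d = r₁ − r₂: 1, -2, 4, 0, -3, 4, -4
d²: 1, 4, 16, 0, 9, 16, 16; Σd² = 62
ρ = 1 − 6·62/(7·48) = 1 − 372/336 = -0.107

-0.107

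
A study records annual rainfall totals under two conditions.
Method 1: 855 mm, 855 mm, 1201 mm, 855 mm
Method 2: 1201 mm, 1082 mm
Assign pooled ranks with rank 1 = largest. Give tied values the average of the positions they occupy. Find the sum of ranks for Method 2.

Sorted (descending): 1201, 1201, 1082, 855, 855, 855
The 2 values of 1201 occupy positions 1–2 → average rank (1+2)/2 = 1.5.
The 3 values of 855 occupy positions 4–6 → average rank 5.
Method 2 values → pooled ranks: 1201→1.5, 1082→3
Rank sum = 1.5 + 3 = 4.5

4.5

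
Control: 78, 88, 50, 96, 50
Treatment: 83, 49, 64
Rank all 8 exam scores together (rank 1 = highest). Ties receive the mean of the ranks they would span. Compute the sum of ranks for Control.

Sorted (descending): 96, 88, 83, 78, 64, 50, 50, 49
The 2 values of 50 occupy positions 6–7 → average rank (6+7)/2 = 6.5.
Control values → pooled ranks: 78→4, 88→2, 50→6.5, 96→1, 50→6.5
Rank sum = 4 + 2 + 6.5 + 1 + 6.5 = 20

20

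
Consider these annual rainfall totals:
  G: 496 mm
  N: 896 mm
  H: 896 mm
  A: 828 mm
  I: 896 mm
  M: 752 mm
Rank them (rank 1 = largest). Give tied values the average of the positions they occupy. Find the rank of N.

2

Sorted (descending): 896, 896, 896, 828, 752, 496
The 3 values of 896 occupy positions 1–3 → average rank 2.
N has value 896 mm → rank 2.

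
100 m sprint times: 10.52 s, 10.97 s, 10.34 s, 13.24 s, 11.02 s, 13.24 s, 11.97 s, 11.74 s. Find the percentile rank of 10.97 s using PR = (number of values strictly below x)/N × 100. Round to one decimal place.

25.0

N = 8.
Strictly below 10.97: 2. Equal to 10.97: 1.
PR = 2/8 × 100 = 25.0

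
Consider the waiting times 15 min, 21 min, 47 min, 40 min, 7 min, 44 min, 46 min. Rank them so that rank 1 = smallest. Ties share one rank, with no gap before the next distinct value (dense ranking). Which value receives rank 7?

47

Sorted (ascending): 7, 15, 21, 40, 44, 46, 47
No ties — each value takes its position as its rank.
Rank 7 → value 47.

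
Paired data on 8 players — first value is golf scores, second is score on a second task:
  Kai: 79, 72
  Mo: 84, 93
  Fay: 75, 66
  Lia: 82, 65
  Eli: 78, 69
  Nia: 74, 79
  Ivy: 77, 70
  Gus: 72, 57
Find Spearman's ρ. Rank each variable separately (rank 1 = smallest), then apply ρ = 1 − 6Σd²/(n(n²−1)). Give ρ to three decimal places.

0.381

Ranks of variable 1: 6, 8, 3, 7, 5, 2, 4, 1
Ranks of variable 2: 6, 8, 3, 2, 4, 7, 5, 1
d = r₁ − r₂: 0, 0, 0, 5, 1, -5, -1, 0
d²: 0, 0, 0, 25, 1, 25, 1, 0; Σd² = 52
ρ = 1 − 6·52/(8·63) = 1 − 312/504 = 0.381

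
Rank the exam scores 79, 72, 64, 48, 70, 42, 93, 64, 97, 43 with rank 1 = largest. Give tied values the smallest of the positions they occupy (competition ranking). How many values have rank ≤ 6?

Sorted (descending): 97, 93, 79, 72, 70, 64, 64, 48, 43, 42
The 2 values of 64 occupy positions 6–7 → each gets rank 6.
Ranks ≤ 6: {1, 2, 3, 4, 5, 6, 6} → 7 values.

7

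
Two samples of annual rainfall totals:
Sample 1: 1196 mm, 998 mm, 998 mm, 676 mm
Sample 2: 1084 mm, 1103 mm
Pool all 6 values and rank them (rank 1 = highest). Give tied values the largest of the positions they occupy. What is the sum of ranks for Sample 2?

5

Sorted (descending): 1196, 1103, 1084, 998, 998, 676
The 2 values of 998 occupy positions 4–5 → each gets rank 5.
Sample 2 values → pooled ranks: 1084→3, 1103→2
Rank sum = 3 + 2 = 5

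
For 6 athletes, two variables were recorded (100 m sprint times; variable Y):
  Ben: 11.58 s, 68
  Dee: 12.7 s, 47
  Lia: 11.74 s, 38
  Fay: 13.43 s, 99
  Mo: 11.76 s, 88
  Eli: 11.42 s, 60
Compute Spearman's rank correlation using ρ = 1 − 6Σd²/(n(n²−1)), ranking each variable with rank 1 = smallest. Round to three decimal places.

Ranks of variable 1: 2, 5, 3, 6, 4, 1
Ranks of variable 2: 4, 2, 1, 6, 5, 3
d = r₁ − r₂: -2, 3, 2, 0, -1, -2
d²: 4, 9, 4, 0, 1, 4; Σd² = 22
ρ = 1 − 6·22/(6·35) = 1 − 132/210 = 0.371

0.371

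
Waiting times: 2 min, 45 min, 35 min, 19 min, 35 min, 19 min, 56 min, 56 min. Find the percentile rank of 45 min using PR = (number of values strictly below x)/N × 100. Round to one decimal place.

N = 8.
Strictly below 45: 5. Equal to 45: 1.
PR = 5/8 × 100 = 62.5

62.5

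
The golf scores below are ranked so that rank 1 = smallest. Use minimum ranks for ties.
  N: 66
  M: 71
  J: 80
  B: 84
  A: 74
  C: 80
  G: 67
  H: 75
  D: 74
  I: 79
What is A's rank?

4

Sorted (ascending): 66, 67, 71, 74, 74, 75, 79, 80, 80, 84
The 2 values of 74 occupy positions 4–5 → each gets rank 4.
The 2 values of 80 occupy positions 8–9 → each gets rank 8.
A has value 74 → rank 4.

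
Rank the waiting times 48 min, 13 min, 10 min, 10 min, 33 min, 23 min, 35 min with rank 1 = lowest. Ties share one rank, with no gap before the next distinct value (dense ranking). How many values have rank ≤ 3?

Sorted (ascending): 10, 10, 13, 23, 33, 35, 48
The 2 values of 10 share dense rank 1.
Remaining distinct values take the next consecutive integers.
Ranks ≤ 3: {1, 1, 2, 3} → 4 values.

4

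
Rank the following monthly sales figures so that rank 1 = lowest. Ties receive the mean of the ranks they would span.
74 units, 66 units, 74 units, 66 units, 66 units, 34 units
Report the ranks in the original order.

Sorted (ascending): 34, 66, 66, 66, 74, 74
The 3 values of 66 occupy positions 2–4 → average rank 3.
The 2 values of 74 occupy positions 5–6 → average rank (5+6)/2 = 5.5.

5.5, 3, 5.5, 3, 3, 1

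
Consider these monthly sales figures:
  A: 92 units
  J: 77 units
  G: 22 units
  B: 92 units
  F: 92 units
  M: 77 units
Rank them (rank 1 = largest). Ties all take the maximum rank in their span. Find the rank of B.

Sorted (descending): 92, 92, 92, 77, 77, 22
The 3 values of 92 occupy positions 1–3 → each gets rank 3.
The 2 values of 77 occupy positions 4–5 → each gets rank 5.
B has value 92 units → rank 3.

3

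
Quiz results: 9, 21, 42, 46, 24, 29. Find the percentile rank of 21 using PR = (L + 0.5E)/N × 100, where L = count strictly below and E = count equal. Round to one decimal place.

25.0

N = 6.
Strictly below 21: 1. Equal to 21: 1.
PR = (1 + 0.5·1)/6 × 100 = 25.0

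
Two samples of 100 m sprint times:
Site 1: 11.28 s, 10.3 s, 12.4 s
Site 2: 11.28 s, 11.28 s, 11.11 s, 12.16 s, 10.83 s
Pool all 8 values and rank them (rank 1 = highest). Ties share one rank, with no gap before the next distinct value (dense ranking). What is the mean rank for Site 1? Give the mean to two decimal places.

Sorted (descending): 12.4, 12.16, 11.28, 11.28, 11.28, 11.11, 10.83, 10.3
The 3 values of 11.28 share dense rank 3.
Remaining distinct values take the next consecutive integers.
Site 1 values → pooled ranks: 11.28→3, 10.3→6, 12.4→1
Mean rank = (3 + 6 + 1) / 3 = 3.33

3.33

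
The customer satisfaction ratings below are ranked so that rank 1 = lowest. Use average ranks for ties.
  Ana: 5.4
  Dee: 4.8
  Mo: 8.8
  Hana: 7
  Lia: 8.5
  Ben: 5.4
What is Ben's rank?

Sorted (ascending): 4.8, 5.4, 5.4, 7, 8.5, 8.8
The 2 values of 5.4 occupy positions 2–3 → average rank (2+3)/2 = 2.5.
Ben has value 5.4 → rank 2.5.

2.5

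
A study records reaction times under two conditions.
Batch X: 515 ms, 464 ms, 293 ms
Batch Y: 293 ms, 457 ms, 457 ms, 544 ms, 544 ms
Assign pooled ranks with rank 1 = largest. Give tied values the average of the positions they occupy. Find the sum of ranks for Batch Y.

21.5

Sorted (descending): 544, 544, 515, 464, 457, 457, 293, 293
The 2 values of 544 occupy positions 1–2 → average rank (1+2)/2 = 1.5.
The 2 values of 457 occupy positions 5–6 → average rank (5+6)/2 = 5.5.
The 2 values of 293 occupy positions 7–8 → average rank (7+8)/2 = 7.5.
Batch Y values → pooled ranks: 293→7.5, 457→5.5, 457→5.5, 544→1.5, 544→1.5
Rank sum = 7.5 + 5.5 + 5.5 + 1.5 + 1.5 = 21.5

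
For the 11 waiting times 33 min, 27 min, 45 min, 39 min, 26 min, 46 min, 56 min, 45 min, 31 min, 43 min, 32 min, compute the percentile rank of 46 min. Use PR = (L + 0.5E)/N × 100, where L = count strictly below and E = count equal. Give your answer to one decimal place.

86.4

N = 11.
Strictly below 46: 9. Equal to 46: 1.
PR = (9 + 0.5·1)/11 × 100 = 86.4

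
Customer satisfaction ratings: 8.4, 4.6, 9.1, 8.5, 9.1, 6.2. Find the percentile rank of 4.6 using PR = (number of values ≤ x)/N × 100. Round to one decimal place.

N = 6.
Strictly below 4.6: 0. Equal to 4.6: 1.
PR = 1/6 × 100 = 16.7

16.7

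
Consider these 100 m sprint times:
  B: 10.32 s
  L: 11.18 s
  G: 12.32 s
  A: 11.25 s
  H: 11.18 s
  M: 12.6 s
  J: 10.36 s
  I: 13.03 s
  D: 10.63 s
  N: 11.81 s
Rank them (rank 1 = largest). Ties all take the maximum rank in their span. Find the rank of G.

Sorted (descending): 13.03, 12.6, 12.32, 11.81, 11.25, 11.18, 11.18, 10.63, 10.36, 10.32
The 2 values of 11.18 occupy positions 6–7 → each gets rank 7.
G has value 12.32 s → rank 3.

3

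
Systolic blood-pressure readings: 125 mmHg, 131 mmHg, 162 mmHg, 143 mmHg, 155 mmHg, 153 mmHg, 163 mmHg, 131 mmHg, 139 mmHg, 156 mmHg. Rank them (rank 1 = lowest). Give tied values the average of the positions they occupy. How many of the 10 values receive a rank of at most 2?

1

Sorted (ascending): 125, 131, 131, 139, 143, 153, 155, 156, 162, 163
The 2 values of 131 occupy positions 2–3 → average rank (2+3)/2 = 2.5.
Ranks ≤ 2: {1} → 1 value.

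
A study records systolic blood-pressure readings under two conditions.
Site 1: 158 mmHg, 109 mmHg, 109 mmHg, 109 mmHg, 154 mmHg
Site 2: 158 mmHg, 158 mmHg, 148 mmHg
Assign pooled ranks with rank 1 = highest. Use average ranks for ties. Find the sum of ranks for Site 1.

27

Sorted (descending): 158, 158, 158, 154, 148, 109, 109, 109
The 3 values of 158 occupy positions 1–3 → average rank 2.
The 3 values of 109 occupy positions 6–8 → average rank 7.
Site 1 values → pooled ranks: 158→2, 109→7, 109→7, 109→7, 154→4
Rank sum = 2 + 7 + 7 + 7 + 4 = 27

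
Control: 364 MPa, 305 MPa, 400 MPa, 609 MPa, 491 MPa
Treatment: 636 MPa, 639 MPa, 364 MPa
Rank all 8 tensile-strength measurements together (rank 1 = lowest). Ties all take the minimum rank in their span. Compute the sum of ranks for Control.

Sorted (ascending): 305, 364, 364, 400, 491, 609, 636, 639
The 2 values of 364 occupy positions 2–3 → each gets rank 2.
Control values → pooled ranks: 364→2, 305→1, 400→4, 609→6, 491→5
Rank sum = 2 + 1 + 4 + 6 + 5 = 18

18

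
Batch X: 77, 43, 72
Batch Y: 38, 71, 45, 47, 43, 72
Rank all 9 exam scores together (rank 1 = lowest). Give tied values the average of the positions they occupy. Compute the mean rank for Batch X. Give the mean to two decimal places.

Sorted (ascending): 38, 43, 43, 45, 47, 71, 72, 72, 77
The 2 values of 43 occupy positions 2–3 → average rank (2+3)/2 = 2.5.
The 2 values of 72 occupy positions 7–8 → average rank (7+8)/2 = 7.5.
Batch X values → pooled ranks: 77→9, 43→2.5, 72→7.5
Mean rank = (9 + 2.5 + 7.5) / 3 = 6.33

6.33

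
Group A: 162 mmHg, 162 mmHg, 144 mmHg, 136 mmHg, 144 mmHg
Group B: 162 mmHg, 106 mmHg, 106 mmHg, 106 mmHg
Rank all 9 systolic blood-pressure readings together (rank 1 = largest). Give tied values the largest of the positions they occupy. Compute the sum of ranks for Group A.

22

Sorted (descending): 162, 162, 162, 144, 144, 136, 106, 106, 106
The 3 values of 162 occupy positions 1–3 → each gets rank 3.
The 2 values of 144 occupy positions 4–5 → each gets rank 5.
The 3 values of 106 occupy positions 7–9 → each gets rank 9.
Group A values → pooled ranks: 162→3, 162→3, 144→5, 136→6, 144→5
Rank sum = 3 + 3 + 5 + 6 + 5 = 22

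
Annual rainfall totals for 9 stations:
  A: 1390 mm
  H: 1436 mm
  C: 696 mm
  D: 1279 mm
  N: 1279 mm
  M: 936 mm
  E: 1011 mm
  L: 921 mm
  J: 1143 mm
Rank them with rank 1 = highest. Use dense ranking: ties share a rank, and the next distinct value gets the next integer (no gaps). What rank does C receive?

Sorted (descending): 1436, 1390, 1279, 1279, 1143, 1011, 936, 921, 696
The 2 values of 1279 share dense rank 3.
Remaining distinct values take the next consecutive integers.
C has value 696 mm → rank 8.

8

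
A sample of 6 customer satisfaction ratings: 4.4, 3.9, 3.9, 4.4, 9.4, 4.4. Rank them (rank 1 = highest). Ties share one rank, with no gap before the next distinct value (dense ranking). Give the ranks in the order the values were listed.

Sorted (descending): 9.4, 4.4, 4.4, 4.4, 3.9, 3.9
The 3 values of 4.4 share dense rank 2.
The 2 values of 3.9 share dense rank 3.
Remaining distinct values take the next consecutive integers.

2, 3, 3, 2, 1, 2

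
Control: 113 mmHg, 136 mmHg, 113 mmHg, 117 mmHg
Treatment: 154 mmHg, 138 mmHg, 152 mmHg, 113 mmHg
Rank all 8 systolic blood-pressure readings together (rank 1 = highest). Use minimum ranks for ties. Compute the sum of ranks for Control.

Sorted (descending): 154, 152, 138, 136, 117, 113, 113, 113
The 3 values of 113 occupy positions 6–8 → each gets rank 6.
Control values → pooled ranks: 113→6, 136→4, 113→6, 117→5
Rank sum = 6 + 4 + 6 + 5 = 21

21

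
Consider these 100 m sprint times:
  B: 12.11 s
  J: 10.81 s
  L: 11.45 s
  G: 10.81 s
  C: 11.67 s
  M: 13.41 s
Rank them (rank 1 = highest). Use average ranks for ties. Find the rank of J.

5.5

Sorted (descending): 13.41, 12.11, 11.67, 11.45, 10.81, 10.81
The 2 values of 10.81 occupy positions 5–6 → average rank (5+6)/2 = 5.5.
J has value 10.81 s → rank 5.5.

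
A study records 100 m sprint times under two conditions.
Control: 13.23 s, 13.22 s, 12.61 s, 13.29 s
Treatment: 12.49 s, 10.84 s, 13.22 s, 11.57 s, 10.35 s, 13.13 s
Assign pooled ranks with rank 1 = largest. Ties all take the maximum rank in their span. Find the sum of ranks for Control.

13

Sorted (descending): 13.29, 13.23, 13.22, 13.22, 13.13, 12.61, 12.49, 11.57, 10.84, 10.35
The 2 values of 13.22 occupy positions 3–4 → each gets rank 4.
Control values → pooled ranks: 13.23→2, 13.22→4, 12.61→6, 13.29→1
Rank sum = 2 + 4 + 6 + 1 = 13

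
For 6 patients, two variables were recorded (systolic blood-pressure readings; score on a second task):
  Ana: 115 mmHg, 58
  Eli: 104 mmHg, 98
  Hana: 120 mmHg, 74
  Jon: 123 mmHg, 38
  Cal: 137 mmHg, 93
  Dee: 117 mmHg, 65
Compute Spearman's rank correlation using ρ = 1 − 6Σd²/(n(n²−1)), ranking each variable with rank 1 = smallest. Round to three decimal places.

-0.200

Ranks of variable 1: 2, 1, 4, 5, 6, 3
Ranks of variable 2: 2, 6, 4, 1, 5, 3
d = r₁ − r₂: 0, -5, 0, 4, 1, 0
d²: 0, 25, 0, 16, 1, 0; Σd² = 42
ρ = 1 − 6·42/(6·35) = 1 − 252/210 = -0.200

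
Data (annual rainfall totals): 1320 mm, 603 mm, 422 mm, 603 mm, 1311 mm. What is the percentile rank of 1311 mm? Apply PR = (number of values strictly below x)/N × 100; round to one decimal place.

60.0

N = 5.
Strictly below 1311: 3. Equal to 1311: 1.
PR = 3/5 × 100 = 60.0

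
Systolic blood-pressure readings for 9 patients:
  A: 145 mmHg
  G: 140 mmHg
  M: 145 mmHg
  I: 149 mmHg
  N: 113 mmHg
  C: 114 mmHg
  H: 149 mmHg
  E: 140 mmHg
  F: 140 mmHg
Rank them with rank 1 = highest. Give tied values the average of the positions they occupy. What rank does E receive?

Sorted (descending): 149, 149, 145, 145, 140, 140, 140, 114, 113
The 2 values of 149 occupy positions 1–2 → average rank (1+2)/2 = 1.5.
The 2 values of 145 occupy positions 3–4 → average rank (3+4)/2 = 3.5.
The 3 values of 140 occupy positions 5–7 → average rank 6.
E has value 140 mmHg → rank 6.

6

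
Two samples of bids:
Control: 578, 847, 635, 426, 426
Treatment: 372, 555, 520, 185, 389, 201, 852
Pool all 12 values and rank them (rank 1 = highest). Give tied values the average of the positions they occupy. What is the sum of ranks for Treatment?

Sorted (descending): 852, 847, 635, 578, 555, 520, 426, 426, 389, 372, 201, 185
The 2 values of 426 occupy positions 7–8 → average rank (7+8)/2 = 7.5.
Treatment values → pooled ranks: 372→10, 555→5, 520→6, 185→12, 389→9, 201→11, 852→1
Rank sum = 10 + 5 + 6 + 12 + 9 + 11 + 1 = 54

54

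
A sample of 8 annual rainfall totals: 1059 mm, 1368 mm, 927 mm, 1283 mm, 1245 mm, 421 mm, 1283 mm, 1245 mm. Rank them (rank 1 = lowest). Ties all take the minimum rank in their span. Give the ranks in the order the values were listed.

3, 8, 2, 6, 4, 1, 6, 4

Sorted (ascending): 421, 927, 1059, 1245, 1245, 1283, 1283, 1368
The 2 values of 1245 occupy positions 4–5 → each gets rank 4.
The 2 values of 1283 occupy positions 6–7 → each gets rank 6.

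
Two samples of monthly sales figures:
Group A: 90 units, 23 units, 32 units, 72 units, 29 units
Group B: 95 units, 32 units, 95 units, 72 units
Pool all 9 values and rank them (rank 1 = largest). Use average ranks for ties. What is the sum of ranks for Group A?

31

Sorted (descending): 95, 95, 90, 72, 72, 32, 32, 29, 23
The 2 values of 95 occupy positions 1–2 → average rank (1+2)/2 = 1.5.
The 2 values of 72 occupy positions 4–5 → average rank (4+5)/2 = 4.5.
The 2 values of 32 occupy positions 6–7 → average rank (6+7)/2 = 6.5.
Group A values → pooled ranks: 90→3, 23→9, 32→6.5, 72→4.5, 29→8
Rank sum = 3 + 9 + 6.5 + 4.5 + 8 = 31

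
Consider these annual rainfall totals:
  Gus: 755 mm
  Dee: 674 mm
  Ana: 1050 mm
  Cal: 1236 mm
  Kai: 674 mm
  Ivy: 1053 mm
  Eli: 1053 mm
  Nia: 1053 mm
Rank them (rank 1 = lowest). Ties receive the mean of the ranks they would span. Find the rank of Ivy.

6

Sorted (ascending): 674, 674, 755, 1050, 1053, 1053, 1053, 1236
The 2 values of 674 occupy positions 1–2 → average rank (1+2)/2 = 1.5.
The 3 values of 1053 occupy positions 5–7 → average rank 6.
Ivy has value 1053 mm → rank 6.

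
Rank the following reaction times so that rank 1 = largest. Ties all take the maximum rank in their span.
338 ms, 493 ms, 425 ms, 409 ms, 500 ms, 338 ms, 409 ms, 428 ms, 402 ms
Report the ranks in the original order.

9, 2, 4, 6, 1, 9, 6, 3, 7

Sorted (descending): 500, 493, 428, 425, 409, 409, 402, 338, 338
The 2 values of 409 occupy positions 5–6 → each gets rank 6.
The 2 values of 338 occupy positions 8–9 → each gets rank 9.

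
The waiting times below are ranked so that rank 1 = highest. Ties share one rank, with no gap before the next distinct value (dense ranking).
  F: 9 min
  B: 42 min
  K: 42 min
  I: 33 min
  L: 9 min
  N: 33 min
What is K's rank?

Sorted (descending): 42, 42, 33, 33, 9, 9
The 2 values of 42 share dense rank 1.
The 2 values of 33 share dense rank 2.
The 2 values of 9 share dense rank 3.
K has value 42 min → rank 1.

1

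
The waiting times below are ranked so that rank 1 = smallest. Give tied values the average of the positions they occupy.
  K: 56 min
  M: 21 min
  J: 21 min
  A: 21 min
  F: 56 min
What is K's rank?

4.5

Sorted (ascending): 21, 21, 21, 56, 56
The 3 values of 21 occupy positions 1–3 → average rank 2.
The 2 values of 56 occupy positions 4–5 → average rank (4+5)/2 = 4.5.
K has value 56 min → rank 4.5.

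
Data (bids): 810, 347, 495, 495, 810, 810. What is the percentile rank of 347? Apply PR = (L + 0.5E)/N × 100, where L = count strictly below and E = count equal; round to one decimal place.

N = 6.
Strictly below 347: 0. Equal to 347: 1.
PR = (0 + 0.5·1)/6 × 100 = 8.3

8.3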